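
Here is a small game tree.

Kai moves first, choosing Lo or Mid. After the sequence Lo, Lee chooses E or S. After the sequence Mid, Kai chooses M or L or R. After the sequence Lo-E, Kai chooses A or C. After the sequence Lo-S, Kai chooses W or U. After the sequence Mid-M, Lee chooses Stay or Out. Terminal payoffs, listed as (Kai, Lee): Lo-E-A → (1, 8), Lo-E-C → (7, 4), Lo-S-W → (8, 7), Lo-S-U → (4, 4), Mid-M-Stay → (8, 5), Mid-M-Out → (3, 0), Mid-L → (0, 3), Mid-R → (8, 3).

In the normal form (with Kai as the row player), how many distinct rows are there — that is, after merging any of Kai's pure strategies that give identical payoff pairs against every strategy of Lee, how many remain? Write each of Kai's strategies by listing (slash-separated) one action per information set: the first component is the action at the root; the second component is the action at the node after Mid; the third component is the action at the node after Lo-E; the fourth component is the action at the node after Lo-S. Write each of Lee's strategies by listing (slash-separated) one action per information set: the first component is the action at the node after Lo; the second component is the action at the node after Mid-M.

7

Kai has 24 pure strategies: Lo/M/A/W, Lo/M/A/U, Lo/M/C/W, Lo/M/C/U, Lo/L/A/W, Lo/L/A/U, Lo/L/C/W, Lo/L/C/U, Lo/R/A/W, Lo/R/A/U, Lo/R/C/W, Lo/R/C/U, Mid/M/A/W, Mid/M/A/U, Mid/M/C/W, Mid/M/C/U, Mid/L/A/W, Mid/L/A/U, Mid/L/C/W, Mid/L/C/U, Mid/R/A/W, Mid/R/A/U, Mid/R/C/W, Mid/R/C/U. Columns: E/Stay, E/Out, S/Stay, S/Out.
{Lo/M/A/W, Lo/L/A/W, Lo/R/A/W} → row (1,8) (1,8) (8,7) (8,7)
{Lo/M/A/U, Lo/L/A/U, Lo/R/A/U} → row (1,8) (1,8) (4,4) (4,4)
{Lo/M/C/W, Lo/L/C/W, Lo/R/C/W} → row (7,4) (7,4) (8,7) (8,7)
{Lo/M/C/U, Lo/L/C/U, Lo/R/C/U} → row (7,4) (7,4) (4,4) (4,4)
{Mid/M/A/W, Mid/M/A/U, Mid/M/C/W, Mid/M/C/U} → row (8,5) (3,0) (8,5) (3,0)
{Mid/L/A/W, Mid/L/A/U, Mid/L/C/W, Mid/L/C/U} → row (0,3) (0,3) (0,3) (0,3)
{Mid/R/A/W, Mid/R/A/U, Mid/R/C/W, Mid/R/C/U} → row (8,3) (8,3) (8,3) (8,3)
That's 7 distinct rows out of 24 strategies.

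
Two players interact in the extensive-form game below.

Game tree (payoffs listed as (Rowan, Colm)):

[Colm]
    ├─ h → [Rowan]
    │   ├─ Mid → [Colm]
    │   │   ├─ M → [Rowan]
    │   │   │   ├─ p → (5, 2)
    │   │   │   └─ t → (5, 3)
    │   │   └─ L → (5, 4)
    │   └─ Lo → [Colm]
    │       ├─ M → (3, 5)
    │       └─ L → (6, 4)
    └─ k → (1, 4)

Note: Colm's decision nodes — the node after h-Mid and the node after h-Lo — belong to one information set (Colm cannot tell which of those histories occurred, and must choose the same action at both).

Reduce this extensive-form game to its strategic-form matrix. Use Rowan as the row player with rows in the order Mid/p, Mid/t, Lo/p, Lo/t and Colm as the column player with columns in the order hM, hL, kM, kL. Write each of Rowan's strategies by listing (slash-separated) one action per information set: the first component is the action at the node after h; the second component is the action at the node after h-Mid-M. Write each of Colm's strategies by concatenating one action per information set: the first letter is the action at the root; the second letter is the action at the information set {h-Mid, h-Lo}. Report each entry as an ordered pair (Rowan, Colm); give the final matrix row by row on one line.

Mid/p: (5,2) (5,4) (1,4) (1,4) | Mid/t: (5,3) (5,4) (1,4) (1,4) | Lo/p: (3,5) (6,4) (1,4) (1,4) | Lo/t: (3,5) (6,4) (1,4) (1,4)

Row Mid/p: hM→(5,2), hL→(5,4), kM→(1,4), kL→(1,4)
Row Mid/t: hM→(5,3), hL→(5,4), kM→(1,4), kL→(1,4)
Row Lo/p: hM→(3,5), hL→(6,4), kM→(1,4), kL→(1,4)
Row Lo/t: hM→(3,5), hL→(6,4), kM→(1,4), kL→(1,4)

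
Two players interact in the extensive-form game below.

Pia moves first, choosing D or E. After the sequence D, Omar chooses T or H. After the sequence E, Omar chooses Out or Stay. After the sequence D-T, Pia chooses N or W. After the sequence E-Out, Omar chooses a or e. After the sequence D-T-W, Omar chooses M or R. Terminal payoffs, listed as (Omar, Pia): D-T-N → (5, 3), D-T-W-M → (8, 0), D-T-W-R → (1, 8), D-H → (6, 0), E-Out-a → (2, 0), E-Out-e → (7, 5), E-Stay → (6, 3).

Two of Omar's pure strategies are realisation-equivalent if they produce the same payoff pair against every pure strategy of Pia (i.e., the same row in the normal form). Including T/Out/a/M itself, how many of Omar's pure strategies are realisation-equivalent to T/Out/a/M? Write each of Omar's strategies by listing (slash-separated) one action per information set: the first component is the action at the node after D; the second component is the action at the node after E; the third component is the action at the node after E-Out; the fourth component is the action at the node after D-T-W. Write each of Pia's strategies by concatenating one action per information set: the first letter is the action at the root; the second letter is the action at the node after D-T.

1

Row for T/Out/a/M (columns DN, DW, EN, EW): (5,3) (8,0) (2,0) (2,0).
Every one of Omar's information sets is on the play path for some reply by Pia when Omar follows T/Out/a/M.
Changing the action at any of them therefore changes at least one column, so only T/Out/a/M itself gives this row.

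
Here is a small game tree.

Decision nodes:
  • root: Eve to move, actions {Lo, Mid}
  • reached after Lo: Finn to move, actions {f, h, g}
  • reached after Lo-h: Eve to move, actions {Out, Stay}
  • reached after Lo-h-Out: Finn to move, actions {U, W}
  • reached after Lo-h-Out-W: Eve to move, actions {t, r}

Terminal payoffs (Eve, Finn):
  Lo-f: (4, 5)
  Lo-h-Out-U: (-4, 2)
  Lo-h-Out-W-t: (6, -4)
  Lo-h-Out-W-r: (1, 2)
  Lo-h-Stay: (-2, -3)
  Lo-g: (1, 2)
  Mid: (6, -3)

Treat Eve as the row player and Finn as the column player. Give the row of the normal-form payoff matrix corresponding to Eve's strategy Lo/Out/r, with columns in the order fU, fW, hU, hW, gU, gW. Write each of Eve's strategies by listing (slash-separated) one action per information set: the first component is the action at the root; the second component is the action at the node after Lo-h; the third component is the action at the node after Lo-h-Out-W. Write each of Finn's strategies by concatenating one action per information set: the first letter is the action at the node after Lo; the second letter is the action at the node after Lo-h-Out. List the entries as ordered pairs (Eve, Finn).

vs fU: Eve plays Lo → Finn plays f at [Lo] → (4, 5)
vs fW: Eve plays Lo → Finn plays f at [Lo] → (4, 5)
vs hU: Eve plays Lo → Finn plays h at [Lo] → Eve plays Out at [Lo-h] → Finn plays U at [Lo-h-Out] → (-4, 2)
vs hW: Eve plays Lo → Finn plays h at [Lo] → Eve plays Out at [Lo-h] → Finn plays W at [Lo-h-Out] → Eve plays r at [Lo-h-Out-W] → (1, 2)
vs gU: Eve plays Lo → Finn plays g at [Lo] → (1, 2)
vs gW: Eve plays Lo → Finn plays g at [Lo] → (1, 2)

(4,5) (4,5) (-4,2) (1,2) (1,2) (1,2)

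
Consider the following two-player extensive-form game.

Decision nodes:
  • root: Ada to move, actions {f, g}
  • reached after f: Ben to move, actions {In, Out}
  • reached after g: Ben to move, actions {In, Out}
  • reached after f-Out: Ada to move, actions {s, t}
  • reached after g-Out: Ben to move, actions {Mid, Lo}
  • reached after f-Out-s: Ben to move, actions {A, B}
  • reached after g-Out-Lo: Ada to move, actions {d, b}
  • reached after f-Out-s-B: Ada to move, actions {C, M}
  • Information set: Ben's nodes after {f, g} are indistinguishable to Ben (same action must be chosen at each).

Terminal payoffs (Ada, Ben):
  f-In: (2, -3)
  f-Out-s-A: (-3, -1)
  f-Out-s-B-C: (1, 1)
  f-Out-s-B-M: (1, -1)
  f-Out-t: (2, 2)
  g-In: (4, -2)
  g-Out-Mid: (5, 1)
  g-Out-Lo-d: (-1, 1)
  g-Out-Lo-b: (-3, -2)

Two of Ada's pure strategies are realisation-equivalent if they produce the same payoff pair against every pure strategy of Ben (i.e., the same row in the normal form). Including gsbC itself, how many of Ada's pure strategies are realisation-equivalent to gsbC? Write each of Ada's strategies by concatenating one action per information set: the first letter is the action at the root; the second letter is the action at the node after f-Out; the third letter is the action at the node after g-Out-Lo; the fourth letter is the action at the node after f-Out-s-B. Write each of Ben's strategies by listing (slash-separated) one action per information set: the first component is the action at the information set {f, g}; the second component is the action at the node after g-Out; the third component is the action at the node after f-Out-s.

4

Row for gsbC (columns In/Mid/A, In/Mid/B, In/Lo/A, In/Lo/B, Out/Mid/A, Out/Mid/B, Out/Lo/A, Out/Lo/B): (4,-2) (4,-2) (4,-2) (4,-2) (5,1) (5,1) (-3,-2) (-3,-2).
Under gsbC, Ada's choice at the node after f-Out and at the node after f-Out-s-B can never be reached regardless of what Ben does, so varying those choices leaves every outcome unchanged.
Holding the reachable choices fixed and varying the unreachable ones freely already gives 2 × 2 = 4 equivalent strategies.
No other strategy reproduces this row, so those 4 are the full class: gsbC, gsbM, gtbC, gtbM.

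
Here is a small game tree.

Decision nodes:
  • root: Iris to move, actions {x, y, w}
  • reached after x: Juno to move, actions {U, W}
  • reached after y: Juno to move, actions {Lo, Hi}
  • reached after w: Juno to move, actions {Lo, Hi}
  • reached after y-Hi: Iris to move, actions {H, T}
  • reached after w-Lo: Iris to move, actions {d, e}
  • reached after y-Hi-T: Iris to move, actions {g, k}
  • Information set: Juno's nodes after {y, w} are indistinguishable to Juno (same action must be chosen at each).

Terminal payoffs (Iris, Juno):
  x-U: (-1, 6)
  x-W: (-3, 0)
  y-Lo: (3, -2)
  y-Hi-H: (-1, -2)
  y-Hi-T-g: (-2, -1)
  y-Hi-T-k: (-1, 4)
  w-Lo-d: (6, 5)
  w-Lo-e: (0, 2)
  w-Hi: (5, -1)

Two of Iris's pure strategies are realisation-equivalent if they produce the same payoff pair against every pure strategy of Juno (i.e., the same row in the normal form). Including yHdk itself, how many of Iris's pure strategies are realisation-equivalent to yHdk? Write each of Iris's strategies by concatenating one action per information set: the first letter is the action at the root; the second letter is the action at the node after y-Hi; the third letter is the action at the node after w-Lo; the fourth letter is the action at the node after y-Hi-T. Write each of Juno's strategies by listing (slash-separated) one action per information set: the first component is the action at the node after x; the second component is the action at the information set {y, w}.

4

Row for yHdk (columns U/Lo, U/Hi, W/Lo, W/Hi): (3,-2) (-1,-2) (3,-2) (-1,-2).
Under yHdk, Iris's choice at the node after w-Lo and at the node after y-Hi-T can never be reached regardless of what Juno does, so varying those choices leaves every outcome unchanged.
Holding the reachable choices fixed and varying the unreachable ones freely already gives 2 × 2 = 4 equivalent strategies.
No other strategy reproduces this row, so those 4 are the full class: yHdg, yHdk, yHeg, yHek.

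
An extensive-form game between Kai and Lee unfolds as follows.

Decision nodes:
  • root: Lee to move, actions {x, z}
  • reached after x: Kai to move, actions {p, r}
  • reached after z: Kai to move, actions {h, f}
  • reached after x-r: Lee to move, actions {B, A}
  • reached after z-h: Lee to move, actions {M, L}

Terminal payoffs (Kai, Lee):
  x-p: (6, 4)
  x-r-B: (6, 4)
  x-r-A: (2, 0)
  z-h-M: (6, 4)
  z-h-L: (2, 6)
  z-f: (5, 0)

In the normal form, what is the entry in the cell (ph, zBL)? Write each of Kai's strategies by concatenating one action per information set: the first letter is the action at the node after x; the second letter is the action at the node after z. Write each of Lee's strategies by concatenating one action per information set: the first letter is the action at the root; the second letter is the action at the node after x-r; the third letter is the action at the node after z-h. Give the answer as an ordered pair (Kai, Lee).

Trace the play path from the root:
  Lee plays z
  Kai plays h at [z]
  Lee plays L at [z-h]
→ terminal payoff (2, 6).
(Kai's choice at the node after x is never reached on this path, so it doesn't affect the outcome.)

(2, 6)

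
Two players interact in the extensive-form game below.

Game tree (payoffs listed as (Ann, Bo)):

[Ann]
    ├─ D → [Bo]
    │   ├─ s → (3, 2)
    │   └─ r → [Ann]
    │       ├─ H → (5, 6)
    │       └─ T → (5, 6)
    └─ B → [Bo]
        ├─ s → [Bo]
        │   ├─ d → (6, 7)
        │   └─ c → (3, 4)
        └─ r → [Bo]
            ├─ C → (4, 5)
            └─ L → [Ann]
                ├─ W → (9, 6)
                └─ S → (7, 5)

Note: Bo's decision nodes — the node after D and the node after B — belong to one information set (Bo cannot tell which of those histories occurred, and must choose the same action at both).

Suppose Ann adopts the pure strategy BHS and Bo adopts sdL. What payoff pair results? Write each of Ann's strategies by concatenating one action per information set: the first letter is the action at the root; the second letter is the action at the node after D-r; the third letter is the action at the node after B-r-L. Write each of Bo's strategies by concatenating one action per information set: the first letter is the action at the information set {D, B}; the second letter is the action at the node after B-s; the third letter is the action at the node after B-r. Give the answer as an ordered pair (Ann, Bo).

(6, 7)

Trace the play path from the root:
  Ann plays B
  Bo plays s at [B]
  Bo plays d at [B-s]
→ terminal payoff (6, 7).
(Ann's choice at the node after D-r is never reached on this path, so it doesn't affect the outcome.)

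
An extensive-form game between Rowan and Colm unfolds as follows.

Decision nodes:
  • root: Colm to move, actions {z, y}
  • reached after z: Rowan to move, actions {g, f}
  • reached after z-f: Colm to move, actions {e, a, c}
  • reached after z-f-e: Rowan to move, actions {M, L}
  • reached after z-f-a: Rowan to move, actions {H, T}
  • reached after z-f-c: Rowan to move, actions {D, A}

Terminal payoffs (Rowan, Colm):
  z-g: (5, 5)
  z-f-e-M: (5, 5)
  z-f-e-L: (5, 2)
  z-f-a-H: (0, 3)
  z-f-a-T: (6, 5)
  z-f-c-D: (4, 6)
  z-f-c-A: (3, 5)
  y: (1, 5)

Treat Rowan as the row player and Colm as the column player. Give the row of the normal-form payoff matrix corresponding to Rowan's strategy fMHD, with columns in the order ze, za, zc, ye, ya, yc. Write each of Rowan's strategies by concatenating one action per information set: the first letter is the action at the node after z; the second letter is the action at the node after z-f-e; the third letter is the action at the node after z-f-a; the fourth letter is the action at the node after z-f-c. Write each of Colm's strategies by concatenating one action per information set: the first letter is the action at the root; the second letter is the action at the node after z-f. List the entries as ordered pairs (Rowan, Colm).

(5,5) (0,3) (4,6) (1,5) (1,5) (1,5)

vs ze: Colm plays z → Rowan plays f at [z] → Colm plays e at [z-f] → Rowan plays M at [z-f-e] → (5, 5)
vs za: Colm plays z → Rowan plays f at [z] → Colm plays a at [z-f] → Rowan plays H at [z-f-a] → (0, 3)
vs zc: Colm plays z → Rowan plays f at [z] → Colm plays c at [z-f] → Rowan plays D at [z-f-c] → (4, 6)
vs ye: Colm plays y → (1, 5)
vs ya: Colm plays y → (1, 5)
vs yc: Colm plays y → (1, 5)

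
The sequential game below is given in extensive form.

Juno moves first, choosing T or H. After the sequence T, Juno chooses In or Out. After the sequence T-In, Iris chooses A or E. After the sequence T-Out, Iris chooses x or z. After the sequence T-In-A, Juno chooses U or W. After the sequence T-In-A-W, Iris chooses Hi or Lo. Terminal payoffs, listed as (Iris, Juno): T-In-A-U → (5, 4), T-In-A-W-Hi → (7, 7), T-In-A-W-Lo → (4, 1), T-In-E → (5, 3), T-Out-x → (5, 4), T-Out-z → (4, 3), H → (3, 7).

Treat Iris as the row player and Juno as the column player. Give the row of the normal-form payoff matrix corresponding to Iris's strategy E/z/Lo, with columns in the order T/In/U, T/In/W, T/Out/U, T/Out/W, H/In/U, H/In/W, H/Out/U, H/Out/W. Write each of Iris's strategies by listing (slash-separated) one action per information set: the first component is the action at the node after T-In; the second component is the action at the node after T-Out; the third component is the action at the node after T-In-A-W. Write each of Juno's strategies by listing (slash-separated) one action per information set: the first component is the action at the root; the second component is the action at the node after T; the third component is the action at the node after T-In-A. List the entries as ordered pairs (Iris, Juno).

(5,3) (5,3) (4,3) (4,3) (3,7) (3,7) (3,7) (3,7)

vs T/In/U: Juno plays T → Juno plays In at [T] → Iris plays E at [T-In] → (5, 3)
vs T/In/W: Juno plays T → Juno plays In at [T] → Iris plays E at [T-In] → (5, 3)
vs T/Out/U: Juno plays T → Juno plays Out at [T] → Iris plays z at [T-Out] → (4, 3)
vs T/Out/W: Juno plays T → Juno plays Out at [T] → Iris plays z at [T-Out] → (4, 3)
vs H/In/U: Juno plays H → (3, 7)
vs H/In/W: Juno plays H → (3, 7)
vs H/Out/U: Juno plays H → (3, 7)
vs H/Out/W: Juno plays H → (3, 7)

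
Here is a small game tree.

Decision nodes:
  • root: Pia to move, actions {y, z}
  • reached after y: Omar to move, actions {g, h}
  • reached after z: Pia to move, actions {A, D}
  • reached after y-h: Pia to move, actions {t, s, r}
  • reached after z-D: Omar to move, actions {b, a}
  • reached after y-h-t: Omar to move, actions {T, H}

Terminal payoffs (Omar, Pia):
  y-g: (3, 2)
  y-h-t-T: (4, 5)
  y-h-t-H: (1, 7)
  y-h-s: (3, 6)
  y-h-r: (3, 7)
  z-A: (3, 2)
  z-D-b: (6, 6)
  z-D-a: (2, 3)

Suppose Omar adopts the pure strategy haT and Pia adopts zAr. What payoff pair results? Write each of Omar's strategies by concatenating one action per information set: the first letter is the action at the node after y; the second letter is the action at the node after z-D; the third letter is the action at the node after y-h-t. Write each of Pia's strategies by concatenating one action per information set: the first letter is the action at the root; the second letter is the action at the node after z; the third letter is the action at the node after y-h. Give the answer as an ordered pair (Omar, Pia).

Trace the play path from the root:
  Pia plays z
  Pia plays A at [z]
→ terminal payoff (3, 2).
(Omar's choice at the node after y is never reached on this path, so it doesn't affect the outcome.)

(3, 2)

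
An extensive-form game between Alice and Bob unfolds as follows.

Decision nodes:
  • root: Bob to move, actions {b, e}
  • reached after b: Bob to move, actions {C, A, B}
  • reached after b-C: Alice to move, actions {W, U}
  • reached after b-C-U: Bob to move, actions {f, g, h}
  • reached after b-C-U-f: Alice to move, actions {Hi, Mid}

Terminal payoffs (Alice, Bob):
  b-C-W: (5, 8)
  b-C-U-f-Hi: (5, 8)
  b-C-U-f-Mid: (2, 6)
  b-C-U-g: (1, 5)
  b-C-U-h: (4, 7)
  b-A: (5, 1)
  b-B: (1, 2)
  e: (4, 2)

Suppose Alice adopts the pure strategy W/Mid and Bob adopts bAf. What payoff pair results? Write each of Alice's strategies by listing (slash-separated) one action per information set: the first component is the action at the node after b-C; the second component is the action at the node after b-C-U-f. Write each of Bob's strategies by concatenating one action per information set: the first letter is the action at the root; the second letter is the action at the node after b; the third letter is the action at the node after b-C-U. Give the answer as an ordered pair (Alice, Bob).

Trace the play path from the root:
  Bob plays b
  Bob plays A at [b]
→ terminal payoff (5, 1).
(Alice's choice at the node after b-C is never reached on this path, so it doesn't affect the outcome.)

(5, 1)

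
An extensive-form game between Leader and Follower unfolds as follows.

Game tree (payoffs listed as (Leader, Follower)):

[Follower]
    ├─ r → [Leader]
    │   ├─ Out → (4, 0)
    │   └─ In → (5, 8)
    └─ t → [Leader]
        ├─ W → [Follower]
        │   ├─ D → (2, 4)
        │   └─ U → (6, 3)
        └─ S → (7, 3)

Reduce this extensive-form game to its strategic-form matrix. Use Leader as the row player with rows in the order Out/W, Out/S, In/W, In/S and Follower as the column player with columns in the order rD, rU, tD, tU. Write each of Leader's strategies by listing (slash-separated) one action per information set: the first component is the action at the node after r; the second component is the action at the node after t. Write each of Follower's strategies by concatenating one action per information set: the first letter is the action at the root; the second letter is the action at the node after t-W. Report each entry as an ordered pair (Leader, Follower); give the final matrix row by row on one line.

Row Out/W: rD→(4,0), rU→(4,0), tD→(2,4), tU→(6,3)
Row Out/S: rD→(4,0), rU→(4,0), tD→(7,3), tU→(7,3)
Row In/W: rD→(5,8), rU→(5,8), tD→(2,4), tU→(6,3)
Row In/S: rD→(5,8), rU→(5,8), tD→(7,3), tU→(7,3)

Out/W: (4,0) (4,0) (2,4) (6,3) | Out/S: (4,0) (4,0) (7,3) (7,3) | In/W: (5,8) (5,8) (2,4) (6,3) | In/S: (5,8) (5,8) (7,3) (7,3)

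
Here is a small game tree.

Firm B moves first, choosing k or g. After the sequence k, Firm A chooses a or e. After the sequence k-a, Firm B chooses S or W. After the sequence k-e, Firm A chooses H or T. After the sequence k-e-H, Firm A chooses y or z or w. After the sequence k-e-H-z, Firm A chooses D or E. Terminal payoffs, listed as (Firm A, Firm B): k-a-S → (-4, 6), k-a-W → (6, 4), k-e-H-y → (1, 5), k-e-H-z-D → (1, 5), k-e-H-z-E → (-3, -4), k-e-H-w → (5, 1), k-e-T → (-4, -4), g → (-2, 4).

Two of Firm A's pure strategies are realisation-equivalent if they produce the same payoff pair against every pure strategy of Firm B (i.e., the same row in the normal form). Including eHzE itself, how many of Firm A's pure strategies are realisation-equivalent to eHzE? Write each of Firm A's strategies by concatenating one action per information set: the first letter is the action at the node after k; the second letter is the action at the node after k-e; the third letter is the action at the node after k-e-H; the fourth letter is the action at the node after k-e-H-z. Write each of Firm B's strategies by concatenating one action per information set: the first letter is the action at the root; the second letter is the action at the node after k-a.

Row for eHzE (columns kS, kW, gS, gW): (-3,-4) (-3,-4) (-2,4) (-2,4).
Every one of Firm A's information sets is on the play path for some reply by Firm B when Firm A follows eHzE.
Changing the action at any of them therefore changes at least one column, so only eHzE itself gives this row.

1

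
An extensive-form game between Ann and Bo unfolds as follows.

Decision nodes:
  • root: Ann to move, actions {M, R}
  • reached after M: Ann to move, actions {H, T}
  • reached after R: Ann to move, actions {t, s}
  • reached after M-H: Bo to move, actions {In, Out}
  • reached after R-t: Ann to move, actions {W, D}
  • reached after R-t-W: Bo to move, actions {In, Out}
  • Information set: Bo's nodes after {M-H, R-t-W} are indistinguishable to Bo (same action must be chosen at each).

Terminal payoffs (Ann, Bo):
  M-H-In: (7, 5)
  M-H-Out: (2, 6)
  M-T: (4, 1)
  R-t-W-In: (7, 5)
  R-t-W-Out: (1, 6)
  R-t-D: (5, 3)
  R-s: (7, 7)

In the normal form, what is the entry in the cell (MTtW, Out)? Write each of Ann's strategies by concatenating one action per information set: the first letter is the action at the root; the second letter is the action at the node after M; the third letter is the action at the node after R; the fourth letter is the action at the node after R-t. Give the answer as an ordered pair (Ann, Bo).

(4, 1)

Trace the play path from the root:
  Ann plays M
  Ann plays T at [M]
→ terminal payoff (4, 1).
(Ann's choice at the node after R is never reached on this path, so it doesn't affect the outcome.)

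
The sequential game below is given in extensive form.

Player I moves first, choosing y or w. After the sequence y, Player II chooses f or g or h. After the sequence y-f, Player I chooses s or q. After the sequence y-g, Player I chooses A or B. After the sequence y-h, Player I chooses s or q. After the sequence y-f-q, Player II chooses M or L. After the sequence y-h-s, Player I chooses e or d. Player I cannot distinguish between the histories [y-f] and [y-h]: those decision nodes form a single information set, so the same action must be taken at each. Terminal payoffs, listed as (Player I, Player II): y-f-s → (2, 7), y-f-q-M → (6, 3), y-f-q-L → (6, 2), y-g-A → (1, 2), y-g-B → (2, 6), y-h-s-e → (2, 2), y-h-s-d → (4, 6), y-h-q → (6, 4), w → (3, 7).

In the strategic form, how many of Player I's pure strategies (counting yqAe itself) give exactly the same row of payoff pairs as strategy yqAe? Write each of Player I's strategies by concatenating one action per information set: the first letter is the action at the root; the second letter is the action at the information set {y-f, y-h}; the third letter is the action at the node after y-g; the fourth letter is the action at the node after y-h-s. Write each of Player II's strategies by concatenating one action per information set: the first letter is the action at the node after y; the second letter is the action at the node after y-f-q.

Row for yqAe (columns fM, fL, gM, gL, hM, hL): (6,3) (6,2) (1,2) (1,2) (6,4) (6,4).
Under yqAe, Player I's choice at the node after y-h-s can never be reached regardless of what Player II does, so varying those choices leaves every outcome unchanged.
Holding the reachable choices fixed and varying the unreachable one freely already gives 2 equivalent strategies.
No other strategy reproduces this row, so those 2 are the full class: yqAe, yqAd.

2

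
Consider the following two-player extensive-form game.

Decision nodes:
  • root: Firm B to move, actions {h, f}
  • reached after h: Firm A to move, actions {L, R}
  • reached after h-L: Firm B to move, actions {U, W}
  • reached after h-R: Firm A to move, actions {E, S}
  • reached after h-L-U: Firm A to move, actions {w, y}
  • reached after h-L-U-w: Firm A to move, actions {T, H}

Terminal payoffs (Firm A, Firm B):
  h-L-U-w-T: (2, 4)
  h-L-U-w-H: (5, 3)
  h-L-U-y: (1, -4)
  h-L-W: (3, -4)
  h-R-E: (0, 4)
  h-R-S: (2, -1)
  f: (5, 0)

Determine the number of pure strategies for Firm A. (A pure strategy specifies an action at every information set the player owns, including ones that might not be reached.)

Firm A owns the node after h with actions {L, R} — two choices.
Firm A owns the node after h-R with actions {E, S} — two choices.
Firm A owns the node after h-L-U with actions {w, y} — two choices.
Firm A owns the node after h-L-U-w with actions {T, H} — two choices.
A pure strategy fixes one action at each information set independently, so the count is the product 2 × 2 × 2 × 2 = 16.

16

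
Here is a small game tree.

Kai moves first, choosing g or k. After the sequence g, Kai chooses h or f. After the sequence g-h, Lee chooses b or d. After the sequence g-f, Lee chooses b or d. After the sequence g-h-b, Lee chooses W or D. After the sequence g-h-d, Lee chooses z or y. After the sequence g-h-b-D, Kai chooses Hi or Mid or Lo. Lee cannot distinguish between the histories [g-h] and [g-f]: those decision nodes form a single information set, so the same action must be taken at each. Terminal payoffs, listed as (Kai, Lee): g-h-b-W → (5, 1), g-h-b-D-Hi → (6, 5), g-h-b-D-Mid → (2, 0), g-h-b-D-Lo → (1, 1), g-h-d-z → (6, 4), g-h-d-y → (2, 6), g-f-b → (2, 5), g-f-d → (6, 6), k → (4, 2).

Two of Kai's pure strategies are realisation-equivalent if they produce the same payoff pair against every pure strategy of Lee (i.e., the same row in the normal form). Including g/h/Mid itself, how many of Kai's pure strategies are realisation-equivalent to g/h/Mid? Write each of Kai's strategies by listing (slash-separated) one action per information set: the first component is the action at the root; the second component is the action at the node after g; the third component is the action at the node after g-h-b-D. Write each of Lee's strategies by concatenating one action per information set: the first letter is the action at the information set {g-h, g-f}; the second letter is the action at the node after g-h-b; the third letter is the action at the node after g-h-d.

Row for g/h/Mid (columns bWz, bWy, bDz, bDy, dWz, dWy, dDz, dDy): (5,1) (5,1) (2,0) (2,0) (6,4) (2,6) (6,4) (2,6).
Every one of Kai's information sets is on the play path for some reply by Lee when Kai follows g/h/Mid.
Changing the action at any of them therefore changes at least one column, so only g/h/Mid itself gives this row.

1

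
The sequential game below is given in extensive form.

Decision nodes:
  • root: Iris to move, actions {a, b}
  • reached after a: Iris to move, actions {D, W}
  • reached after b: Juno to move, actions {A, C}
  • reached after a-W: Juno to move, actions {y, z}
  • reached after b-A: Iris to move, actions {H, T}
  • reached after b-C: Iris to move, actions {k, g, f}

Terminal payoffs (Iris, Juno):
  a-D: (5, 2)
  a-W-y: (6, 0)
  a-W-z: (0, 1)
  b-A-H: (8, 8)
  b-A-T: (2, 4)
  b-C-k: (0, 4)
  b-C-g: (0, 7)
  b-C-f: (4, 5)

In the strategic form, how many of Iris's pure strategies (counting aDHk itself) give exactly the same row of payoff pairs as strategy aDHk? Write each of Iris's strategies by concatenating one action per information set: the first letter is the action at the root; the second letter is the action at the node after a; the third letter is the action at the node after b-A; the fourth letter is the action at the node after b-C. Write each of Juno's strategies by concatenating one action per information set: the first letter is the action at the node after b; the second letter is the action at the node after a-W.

Row for aDHk (columns Ay, Az, Cy, Cz): (5,2) (5,2) (5,2) (5,2).
Under aDHk, Iris's choice at the node after b-A and at the node after b-C can never be reached regardless of what Juno does, so varying those choices leaves every outcome unchanged.
Holding the reachable choices fixed and varying the unreachable ones freely already gives 2 × 3 = 6 equivalent strategies.
No other strategy reproduces this row, so those 6 are the full class: aDHk, aDHg, aDHf, aDTk, aDTg, aDTf.

6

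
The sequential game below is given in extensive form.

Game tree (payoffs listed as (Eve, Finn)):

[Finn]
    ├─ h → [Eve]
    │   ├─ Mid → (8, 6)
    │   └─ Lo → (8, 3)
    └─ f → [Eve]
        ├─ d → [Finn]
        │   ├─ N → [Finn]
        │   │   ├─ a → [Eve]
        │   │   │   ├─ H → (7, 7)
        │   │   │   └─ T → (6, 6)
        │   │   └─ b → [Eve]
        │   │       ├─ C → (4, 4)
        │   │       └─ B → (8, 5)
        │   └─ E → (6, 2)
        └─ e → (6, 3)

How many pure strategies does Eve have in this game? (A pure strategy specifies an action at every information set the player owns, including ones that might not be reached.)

Eve owns the node after h with actions {Mid, Lo} — two choices.
Eve owns the node after f with actions {d, e} — two choices.
Eve owns the node after f-d-N-a with actions {H, T} — two choices.
Eve owns the node after f-d-N-b with actions {C, B} — two choices.
A pure strategy fixes one action at each information set independently, so the count is the product 2 × 2 × 2 × 2 = 16.

16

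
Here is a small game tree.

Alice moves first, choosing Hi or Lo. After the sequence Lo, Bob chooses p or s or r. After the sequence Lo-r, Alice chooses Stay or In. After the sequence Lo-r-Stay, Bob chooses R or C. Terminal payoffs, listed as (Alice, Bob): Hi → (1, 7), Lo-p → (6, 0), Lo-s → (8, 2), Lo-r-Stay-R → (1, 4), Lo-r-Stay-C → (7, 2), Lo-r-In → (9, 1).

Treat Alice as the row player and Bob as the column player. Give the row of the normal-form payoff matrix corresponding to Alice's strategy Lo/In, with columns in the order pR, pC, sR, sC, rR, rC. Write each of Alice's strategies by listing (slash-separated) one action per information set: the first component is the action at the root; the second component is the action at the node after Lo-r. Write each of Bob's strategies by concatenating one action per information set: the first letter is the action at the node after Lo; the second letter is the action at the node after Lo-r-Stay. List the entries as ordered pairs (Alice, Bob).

(6,0) (6,0) (8,2) (8,2) (9,1) (9,1)

vs pR: Alice plays Lo → Bob plays p at [Lo] → (6, 0)
vs pC: Alice plays Lo → Bob plays p at [Lo] → (6, 0)
vs sR: Alice plays Lo → Bob plays s at [Lo] → (8, 2)
vs sC: Alice plays Lo → Bob plays s at [Lo] → (8, 2)
vs rR: Alice plays Lo → Bob plays r at [Lo] → Alice plays In at [Lo-r] → (9, 1)
vs rC: Alice plays Lo → Bob plays r at [Lo] → Alice plays In at [Lo-r] → (9, 1)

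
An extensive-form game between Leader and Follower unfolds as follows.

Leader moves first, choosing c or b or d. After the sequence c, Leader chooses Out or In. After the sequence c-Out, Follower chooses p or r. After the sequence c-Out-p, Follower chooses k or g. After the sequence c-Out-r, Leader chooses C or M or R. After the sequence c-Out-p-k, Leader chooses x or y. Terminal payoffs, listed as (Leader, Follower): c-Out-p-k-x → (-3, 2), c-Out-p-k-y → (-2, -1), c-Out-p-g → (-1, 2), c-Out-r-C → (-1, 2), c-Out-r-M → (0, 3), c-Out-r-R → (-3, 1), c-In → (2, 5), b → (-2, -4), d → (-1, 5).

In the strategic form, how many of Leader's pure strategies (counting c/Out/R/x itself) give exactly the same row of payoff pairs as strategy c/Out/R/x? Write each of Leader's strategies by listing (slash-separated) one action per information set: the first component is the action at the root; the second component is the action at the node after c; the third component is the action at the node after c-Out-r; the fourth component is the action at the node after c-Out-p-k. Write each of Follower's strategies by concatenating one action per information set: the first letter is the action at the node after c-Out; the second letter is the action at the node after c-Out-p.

1

Row for c/Out/R/x (columns pk, pg, rk, rg): (-3,2) (-1,2) (-3,1) (-3,1).
Every one of Leader's information sets is on the play path for some reply by Follower when Leader follows c/Out/R/x.
Changing the action at any of them therefore changes at least one column, so only c/Out/R/x itself gives this row.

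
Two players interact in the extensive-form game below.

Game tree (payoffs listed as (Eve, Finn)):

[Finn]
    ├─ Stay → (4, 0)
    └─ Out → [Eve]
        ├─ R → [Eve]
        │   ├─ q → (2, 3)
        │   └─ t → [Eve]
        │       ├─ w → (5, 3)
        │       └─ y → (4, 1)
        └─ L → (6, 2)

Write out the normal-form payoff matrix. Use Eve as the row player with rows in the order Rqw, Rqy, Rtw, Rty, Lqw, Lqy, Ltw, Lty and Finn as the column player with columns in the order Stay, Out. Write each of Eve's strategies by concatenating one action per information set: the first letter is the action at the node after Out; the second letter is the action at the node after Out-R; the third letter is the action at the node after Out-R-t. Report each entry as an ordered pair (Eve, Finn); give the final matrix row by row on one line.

Rqw: (4,0) (2,3) | Rqy: (4,0) (2,3) | Rtw: (4,0) (5,3) | Rty: (4,0) (4,1) | Lqw: (4,0) (6,2) | Lqy: (4,0) (6,2) | Ltw: (4,0) (6,2) | Lty: (4,0) (6,2)

Row Rqw: Stay→(4,0), Out→(2,3)
Row Rqy: Stay→(4,0), Out→(2,3)
Row Rtw: Stay→(4,0), Out→(5,3)
Row Rty: Stay→(4,0), Out→(4,1)
Row Lqw: Stay→(4,0), Out→(6,2)
Row Lqy: Stay→(4,0), Out→(6,2)
Row Ltw: Stay→(4,0), Out→(6,2)
Row Lty: Stay→(4,0), Out→(6,2)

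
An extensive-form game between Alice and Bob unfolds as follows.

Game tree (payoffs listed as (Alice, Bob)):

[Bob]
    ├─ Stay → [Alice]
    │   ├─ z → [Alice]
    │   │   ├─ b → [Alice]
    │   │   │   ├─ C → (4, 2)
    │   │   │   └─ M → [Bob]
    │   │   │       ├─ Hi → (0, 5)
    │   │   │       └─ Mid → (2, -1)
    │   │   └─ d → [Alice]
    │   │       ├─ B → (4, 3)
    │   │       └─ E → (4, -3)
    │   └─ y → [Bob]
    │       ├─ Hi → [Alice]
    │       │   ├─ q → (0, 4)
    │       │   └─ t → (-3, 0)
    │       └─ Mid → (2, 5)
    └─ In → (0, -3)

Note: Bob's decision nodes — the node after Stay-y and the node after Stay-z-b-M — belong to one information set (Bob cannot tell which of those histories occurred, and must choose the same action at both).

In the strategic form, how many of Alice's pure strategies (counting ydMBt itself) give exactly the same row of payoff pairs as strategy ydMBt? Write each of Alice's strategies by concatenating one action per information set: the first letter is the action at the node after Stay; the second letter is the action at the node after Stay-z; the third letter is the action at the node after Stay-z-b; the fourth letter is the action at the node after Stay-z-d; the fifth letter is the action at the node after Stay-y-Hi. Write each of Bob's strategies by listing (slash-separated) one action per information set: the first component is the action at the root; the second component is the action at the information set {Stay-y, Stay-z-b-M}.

Row for ydMBt (columns Stay/Hi, Stay/Mid, In/Hi, In/Mid): (-3,0) (2,5) (0,-3) (0,-3).
Under ydMBt, Alice's choice at the node after Stay-z and at the node after Stay-z-b and at the node after Stay-z-d can never be reached regardless of what Bob does, so varying those choices leaves every outcome unchanged.
Holding the reachable choices fixed and varying the unreachable ones freely already gives 2 × 2 × 2 = 8 equivalent strategies.
No other strategy reproduces this row, so those 8 are the full class: ybCBt, ybCEt, ybMBt, ybMEt, ydCBt, ydCEt, ydMBt, ydMEt.

8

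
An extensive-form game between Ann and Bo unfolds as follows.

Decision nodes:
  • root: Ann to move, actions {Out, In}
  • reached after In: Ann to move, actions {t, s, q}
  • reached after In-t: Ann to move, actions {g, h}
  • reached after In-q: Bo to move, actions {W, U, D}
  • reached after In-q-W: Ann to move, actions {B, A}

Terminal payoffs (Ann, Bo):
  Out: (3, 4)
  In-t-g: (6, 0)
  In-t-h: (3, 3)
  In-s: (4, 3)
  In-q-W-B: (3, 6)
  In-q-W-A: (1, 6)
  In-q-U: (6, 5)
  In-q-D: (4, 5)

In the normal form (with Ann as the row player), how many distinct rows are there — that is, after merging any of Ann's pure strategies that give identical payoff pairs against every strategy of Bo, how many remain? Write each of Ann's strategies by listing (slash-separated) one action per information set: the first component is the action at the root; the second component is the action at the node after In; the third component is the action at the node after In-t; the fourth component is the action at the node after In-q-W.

Ann has 24 pure strategies: Out/t/g/B, Out/t/g/A, Out/t/h/B, Out/t/h/A, Out/s/g/B, Out/s/g/A, Out/s/h/B, Out/s/h/A, Out/q/g/B, Out/q/g/A, Out/q/h/B, Out/q/h/A, In/t/g/B, In/t/g/A, In/t/h/B, In/t/h/A, In/s/g/B, In/s/g/A, In/s/h/B, In/s/h/A, In/q/g/B, In/q/g/A, In/q/h/B, In/q/h/A. Columns: W, U, D.
{Out/t/g/B, Out/t/g/A, Out/t/h/B, Out/t/h/A, Out/s/g/B, Out/s/g/A, Out/s/h/B, Out/s/h/A, Out/q/g/B, Out/q/g/A, Out/q/h/B, Out/q/h/A} → row (3,4) (3,4) (3,4)
{In/t/g/B, In/t/g/A} → row (6,0) (6,0) (6,0)
{In/t/h/B, In/t/h/A} → row (3,3) (3,3) (3,3)
{In/s/g/B, In/s/g/A, In/s/h/B, In/s/h/A} → row (4,3) (4,3) (4,3)
{In/q/g/B, In/q/h/B} → row (3,6) (6,5) (4,5)
{In/q/g/A, In/q/h/A} → row (1,6) (6,5) (4,5)
That's 6 distinct rows out of 24 strategies.

6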